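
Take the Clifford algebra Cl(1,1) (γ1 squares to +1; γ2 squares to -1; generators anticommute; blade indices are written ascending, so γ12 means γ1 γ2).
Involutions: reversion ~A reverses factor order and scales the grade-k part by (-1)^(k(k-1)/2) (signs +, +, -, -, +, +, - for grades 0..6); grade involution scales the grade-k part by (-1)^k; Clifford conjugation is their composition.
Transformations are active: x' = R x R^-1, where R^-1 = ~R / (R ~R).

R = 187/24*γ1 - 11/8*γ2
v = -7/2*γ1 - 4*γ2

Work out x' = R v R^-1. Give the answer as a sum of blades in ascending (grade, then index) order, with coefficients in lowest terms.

~R = 187/24*γ1 - 11/8*γ2, and R ~R = 4235/72, so R^-1 = ~R / (4235/72).
R v = -1573/48 - 1727/48*γ12
Answer: -1451/280*γ1 + 1549/280*γ2


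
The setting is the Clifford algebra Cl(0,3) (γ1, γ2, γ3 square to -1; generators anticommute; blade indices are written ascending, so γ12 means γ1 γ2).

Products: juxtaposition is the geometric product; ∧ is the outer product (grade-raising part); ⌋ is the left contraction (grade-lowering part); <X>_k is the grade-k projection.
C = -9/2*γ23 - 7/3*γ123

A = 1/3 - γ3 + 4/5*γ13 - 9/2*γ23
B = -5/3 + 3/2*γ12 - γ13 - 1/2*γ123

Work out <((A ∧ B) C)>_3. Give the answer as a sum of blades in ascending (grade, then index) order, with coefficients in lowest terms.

step 1: -5/9 + 5/3*γ3 + 1/2*γ12 - 5/3*γ13 + 15/2*γ23 - 5/3*γ123
step 2: 1355/36 + 10*γ1 - 65/18*γ2 + 7/6*γ3 + 205/18*γ12 + 9/4*γ13 + 5/2*γ23 + 35/27*γ123
step 3: 35/27*γ123
Answer: 35/27*γ123


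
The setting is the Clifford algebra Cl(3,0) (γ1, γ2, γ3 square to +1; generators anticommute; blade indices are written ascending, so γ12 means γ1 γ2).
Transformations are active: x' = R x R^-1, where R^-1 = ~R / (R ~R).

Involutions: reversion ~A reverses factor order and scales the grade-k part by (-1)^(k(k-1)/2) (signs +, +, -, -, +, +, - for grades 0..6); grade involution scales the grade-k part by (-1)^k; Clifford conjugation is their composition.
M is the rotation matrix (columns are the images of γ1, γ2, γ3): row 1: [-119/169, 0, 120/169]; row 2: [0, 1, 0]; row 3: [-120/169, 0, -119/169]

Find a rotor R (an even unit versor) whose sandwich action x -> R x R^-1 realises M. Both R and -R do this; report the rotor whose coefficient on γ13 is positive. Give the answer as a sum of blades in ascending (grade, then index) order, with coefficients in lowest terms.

Method: write R = a + b12*γ12 + b13*γ13 + b23*γ23 with a^2 + b12^2 + b13^2 + b23^2 = 1 (so R^-1 = ~R). Expanding the columns R e_j ~R gives tr M = 4a^2 - 1 and, from the antisymmetric part, M21 - M12 = -4a*b12, M13 - M31 = 4a*b13, M32 - M23 = -4a*b23.
Here tr M = -69/169, so a^2 = (1 + tr M)/4 = 25/169 and a = ±5/13. Taking a = 5/13: M21 - M12 = 0, M13 - M31 = 240/169, M32 - M23 = 0, giving b12 = 0, b13 = 12/13, b23 = 0, i.e. R = 5/13 + 12/13*γ13.
Its γ13 coefficient is already positive.
Answer: 5/13 + 12/13*γ13. Why the constraint matters: R and -R act identically through the sandwich — M has trace -69/169 either way — so only the sign condition on γ13 picks one of the two preimages.


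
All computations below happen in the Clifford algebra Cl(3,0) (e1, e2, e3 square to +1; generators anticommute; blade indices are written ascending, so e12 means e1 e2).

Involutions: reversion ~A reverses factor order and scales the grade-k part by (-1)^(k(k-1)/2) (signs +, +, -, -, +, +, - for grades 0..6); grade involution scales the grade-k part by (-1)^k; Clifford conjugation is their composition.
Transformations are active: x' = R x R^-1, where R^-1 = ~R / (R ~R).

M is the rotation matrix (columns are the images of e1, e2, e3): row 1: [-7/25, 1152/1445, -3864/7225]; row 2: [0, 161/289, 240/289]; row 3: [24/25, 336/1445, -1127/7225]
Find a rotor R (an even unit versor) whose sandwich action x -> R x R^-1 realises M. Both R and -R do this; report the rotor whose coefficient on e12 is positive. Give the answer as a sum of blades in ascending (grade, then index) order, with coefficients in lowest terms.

Method: write R = a + b12*e12 + b13*e13 + b23*e23 with a^2 + b12^2 + b13^2 + b23^2 = 1 (so R^-1 = ~R). Expanding the columns R e_j ~R gives tr M = 4a^2 - 1 and, from the antisymmetric part, M21 - M12 = -4a*b12, M13 - M31 = 4a*b13, M32 - M23 = -4a*b23.
Here tr M = 35/289, so a^2 = (1 + tr M)/4 = 81/289 and a = ±9/17. Taking a = 9/17: M21 - M12 = -1152/1445, M13 - M31 = -432/289, M32 - M23 = -864/1445, giving b12 = 32/85, b13 = -12/17, b23 = 24/85, i.e. R = 9/17 + 32/85*e12 - 12/17*e13 + 24/85*e23.
Its e12 coefficient is already positive.
Answer: 9/17 + 32/85*e12 - 12/17*e13 + 24/85*e23. Sheet selection: the two-to-one cover makes ±R indistinguishable at the matrix level (trace 35/289), so uniqueness comes from the required sign on e12.


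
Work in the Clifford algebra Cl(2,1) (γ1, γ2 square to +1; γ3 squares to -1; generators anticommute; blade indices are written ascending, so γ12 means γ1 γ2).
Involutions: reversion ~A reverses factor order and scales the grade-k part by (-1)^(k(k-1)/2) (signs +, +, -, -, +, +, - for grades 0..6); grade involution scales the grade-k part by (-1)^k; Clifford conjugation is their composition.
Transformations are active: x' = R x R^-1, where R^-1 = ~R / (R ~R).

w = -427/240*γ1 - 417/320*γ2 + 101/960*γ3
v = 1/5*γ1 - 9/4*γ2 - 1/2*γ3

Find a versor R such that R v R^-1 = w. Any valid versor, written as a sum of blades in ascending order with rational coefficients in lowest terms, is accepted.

Equal squares first: v^2 = w^2 = 1941/400. Then v + w = -379/240*γ1 - 1137/320*γ2 - 379/960*γ3 is a versor taking v to w, provided it is invertible.
Answer: -379/240*γ1 - 1137/320*γ2 - 379/960*γ3


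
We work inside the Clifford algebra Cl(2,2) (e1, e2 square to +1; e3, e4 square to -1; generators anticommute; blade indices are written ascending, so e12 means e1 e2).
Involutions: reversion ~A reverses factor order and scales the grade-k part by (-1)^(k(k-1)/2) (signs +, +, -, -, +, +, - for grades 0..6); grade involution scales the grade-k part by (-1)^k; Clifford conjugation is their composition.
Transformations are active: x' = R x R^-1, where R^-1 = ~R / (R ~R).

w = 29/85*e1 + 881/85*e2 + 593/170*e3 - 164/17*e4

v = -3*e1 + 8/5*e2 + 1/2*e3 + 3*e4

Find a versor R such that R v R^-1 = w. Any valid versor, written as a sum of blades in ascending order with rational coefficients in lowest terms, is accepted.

Key observation: q(v) = q(w) = 231/100 (sandwiches preserve the norm), so R = v + w = -226/85*e1 + 1017/85*e2 + 339/85*e3 - 113/17*e4 works whenever it is invertible — the component of v along it is kept and (v - w)/2 reverses, sending v to w.
Answer: -226/85*e1 + 1017/85*e2 + 339/85*e3 - 113/17*e4


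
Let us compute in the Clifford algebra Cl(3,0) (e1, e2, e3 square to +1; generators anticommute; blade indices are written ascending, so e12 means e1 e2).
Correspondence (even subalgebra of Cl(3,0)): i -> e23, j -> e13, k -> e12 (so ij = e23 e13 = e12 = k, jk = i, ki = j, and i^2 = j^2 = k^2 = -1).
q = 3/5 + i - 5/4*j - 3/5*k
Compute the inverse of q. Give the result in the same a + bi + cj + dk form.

In blades: q = 3/5 - 3/5*e12 - 5/4*e13 + e23.
With qbar = 3/5 + 3/5*e12 + 5/4*e13 - e23 (scalar fixed, mapped units negated), q qbar = 1313/400 (the sum of squared coefficients), so q^-1 = qbar / (1313/400) = 240/1313 + 240/1313*e12 + 500/1313*e13 - 400/1313*e23; translating back:
Answer: 240/1313 - 400/1313*i + 500/1313*j + 240/1313*k


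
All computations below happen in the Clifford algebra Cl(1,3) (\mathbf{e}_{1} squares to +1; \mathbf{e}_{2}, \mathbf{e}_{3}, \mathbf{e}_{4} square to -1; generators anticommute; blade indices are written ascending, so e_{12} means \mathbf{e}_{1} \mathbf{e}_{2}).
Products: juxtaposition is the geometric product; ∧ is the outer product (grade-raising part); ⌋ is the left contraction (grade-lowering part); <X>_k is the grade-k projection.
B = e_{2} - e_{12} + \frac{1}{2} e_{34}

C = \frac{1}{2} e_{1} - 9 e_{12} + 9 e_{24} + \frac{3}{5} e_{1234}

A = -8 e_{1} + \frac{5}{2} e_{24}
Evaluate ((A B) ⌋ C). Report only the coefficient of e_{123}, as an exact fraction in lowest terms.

step 1: 8 e_{2} + \frac{5}{2} e_{4} - 8 e_{12} - \frac{5}{2} e_{14} + \frac{5}{4} e_{23} - 4 e_{134}
step 2: 72 - 72 e_{1} + \frac{249}{10} e_{2} - 72 e_{4} - \frac{3}{4} e_{14} - \frac{3}{2} e_{23} - \frac{24}{5} e_{34} + \frac{3}{2} e_{123} + \frac{24}{5} e_{134}
Answer: \frac{3}{2}


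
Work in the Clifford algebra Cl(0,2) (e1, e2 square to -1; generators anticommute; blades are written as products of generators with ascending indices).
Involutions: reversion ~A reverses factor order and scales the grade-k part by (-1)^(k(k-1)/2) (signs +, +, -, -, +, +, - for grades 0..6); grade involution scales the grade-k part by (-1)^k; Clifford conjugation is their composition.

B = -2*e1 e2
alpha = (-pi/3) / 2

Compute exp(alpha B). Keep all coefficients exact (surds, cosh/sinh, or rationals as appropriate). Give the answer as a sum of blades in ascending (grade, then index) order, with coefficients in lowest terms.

B^2 = (-2)^2*(e1 e2)^2 = 4*(-1) = -4 (a basis 2-blade squares to minus the product of its generators' squares).
B^2 = -4 — since the square is negative, the closed form is circular: l = 2, alpha*l = -pi/3, so exp(alpha B) = cos(-pi/3) + (sin(-pi/3)/2)*B = 1/2 + (-sqrt(3)/4)*B.
Answer: 1/2 + sqrt(3)/2*e1 e2


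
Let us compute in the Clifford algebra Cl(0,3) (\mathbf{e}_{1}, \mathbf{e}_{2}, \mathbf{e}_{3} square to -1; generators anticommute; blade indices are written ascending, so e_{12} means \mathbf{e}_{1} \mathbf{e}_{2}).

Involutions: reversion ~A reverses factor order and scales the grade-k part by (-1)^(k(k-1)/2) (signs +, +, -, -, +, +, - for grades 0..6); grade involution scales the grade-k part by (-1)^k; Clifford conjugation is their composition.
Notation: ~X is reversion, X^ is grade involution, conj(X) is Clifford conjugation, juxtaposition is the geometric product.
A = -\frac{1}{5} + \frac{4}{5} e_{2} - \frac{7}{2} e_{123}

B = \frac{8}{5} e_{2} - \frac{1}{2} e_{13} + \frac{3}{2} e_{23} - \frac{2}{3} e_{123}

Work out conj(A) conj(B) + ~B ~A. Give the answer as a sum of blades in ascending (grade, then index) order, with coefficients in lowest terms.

first term: \frac{79}{75} - \frac{21}{4} e_{1} - \frac{143}{100} e_{2} - \frac{6}{5} e_{3} + \frac{181}{30} e_{13} + \frac{3}{10} e_{23} + \frac{8}{15} e_{123}
second term: \frac{79}{75} + \frac{21}{4} e_{1} + \frac{143}{100} e_{2} - \frac{6}{5} e_{3} + \frac{181}{30} e_{13} + \frac{3}{10} e_{23} - \frac{8}{15} e_{123}
Answer: \frac{158}{75} - \frac{12}{5} e_{3} + \frac{181}{15} e_{13} + \frac{3}{5} e_{23}


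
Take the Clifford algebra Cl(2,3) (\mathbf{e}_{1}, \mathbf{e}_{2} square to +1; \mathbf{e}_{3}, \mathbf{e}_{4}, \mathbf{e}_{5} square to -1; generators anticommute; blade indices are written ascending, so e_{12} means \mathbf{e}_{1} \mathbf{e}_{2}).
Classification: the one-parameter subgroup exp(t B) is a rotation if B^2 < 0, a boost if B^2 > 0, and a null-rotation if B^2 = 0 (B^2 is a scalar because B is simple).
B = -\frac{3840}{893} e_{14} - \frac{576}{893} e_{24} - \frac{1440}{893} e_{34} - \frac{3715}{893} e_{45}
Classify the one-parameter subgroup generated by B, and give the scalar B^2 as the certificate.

B^2 term by term: the squares give (-\frac{3840}{893})^2*(e_{14})^2 + (-\frac{576}{893})^2*(e_{24})^2 + (-\frac{1440}{893})^2*(e_{34})^2 + (-\frac{3715}{893})^2*(e_{45})^2 = \frac{14745600}{797449}*(+1) + \frac{331776}{797449}*(+1) + \frac{2073600}{797449}*(-1) + \frac{13801225}{797449}*(-1) = -1 (each basis 2-blade squares to minus the product of its generators' squares); cross terms between blades sharing an index anticommute and cancel. So B^2 = -1.
Answer: rotation, certificate B^2 = -1. B^2 = -1 is basis-independent, so its sign is the whole story.


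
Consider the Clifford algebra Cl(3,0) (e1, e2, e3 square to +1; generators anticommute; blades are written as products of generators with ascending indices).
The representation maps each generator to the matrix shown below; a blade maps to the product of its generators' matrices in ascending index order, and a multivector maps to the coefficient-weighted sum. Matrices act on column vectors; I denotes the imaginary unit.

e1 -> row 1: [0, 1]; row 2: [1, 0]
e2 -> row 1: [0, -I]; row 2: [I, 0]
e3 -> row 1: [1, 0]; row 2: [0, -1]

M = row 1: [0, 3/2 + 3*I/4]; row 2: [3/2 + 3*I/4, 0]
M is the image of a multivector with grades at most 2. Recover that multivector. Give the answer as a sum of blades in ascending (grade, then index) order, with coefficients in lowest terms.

Method: 1, rho(e1), rho(e2), rho(e3) form a trace-orthogonal basis of the 2x2 complex matrices (tr(X Y) = 2 if X = Y, else 0), so M = m0*1 + m1*rho(e1) + m2*rho(e2) + m3*rho(e3) with m0 = tr(M)/2 = 0, m1 = tr(M rho(e1))/2 = 3/2 + 3*I/4, m2 = tr(M rho(e2))/2 = 0, m3 = tr(M rho(e3))/2 = 0.
Multiplying table entries, the bivector images are rho(e1 e2) = I*rho(e3), rho(e1 e3) = -I*rho(e2), rho(e2 e3) = I*rho(e1); with real blade coefficients the real parts of m0..m3 are the coefficients of 1, e1, e2, e3 and the imaginary parts give the bivectors (e2 e3: Im m1, e1 e3: -Im m2, e1 e2: Im m3).
Answer: 3/2*e1 + 3/4*e2 e3


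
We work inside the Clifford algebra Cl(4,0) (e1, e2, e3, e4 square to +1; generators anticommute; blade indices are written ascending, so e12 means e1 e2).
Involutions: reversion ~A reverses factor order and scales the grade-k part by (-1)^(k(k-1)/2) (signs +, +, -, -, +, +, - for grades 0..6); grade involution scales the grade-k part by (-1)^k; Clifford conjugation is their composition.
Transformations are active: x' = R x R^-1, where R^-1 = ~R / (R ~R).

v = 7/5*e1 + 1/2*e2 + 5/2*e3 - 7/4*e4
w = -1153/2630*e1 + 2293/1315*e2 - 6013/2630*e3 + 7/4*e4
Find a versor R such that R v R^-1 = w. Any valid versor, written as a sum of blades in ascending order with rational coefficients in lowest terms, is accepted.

Key observation: q(v) = q(w) = 4609/400 (sandwiches preserve the norm), so R = v + w = 2529/2630*e1 + 5901/2630*e2 + 281/1315*e3 works whenever it is invertible — the component of v along it is kept and (v - w)/2 reverses, sending v to w.
Answer: 2529/2630*e1 + 5901/2630*e2 + 281/1315*e3


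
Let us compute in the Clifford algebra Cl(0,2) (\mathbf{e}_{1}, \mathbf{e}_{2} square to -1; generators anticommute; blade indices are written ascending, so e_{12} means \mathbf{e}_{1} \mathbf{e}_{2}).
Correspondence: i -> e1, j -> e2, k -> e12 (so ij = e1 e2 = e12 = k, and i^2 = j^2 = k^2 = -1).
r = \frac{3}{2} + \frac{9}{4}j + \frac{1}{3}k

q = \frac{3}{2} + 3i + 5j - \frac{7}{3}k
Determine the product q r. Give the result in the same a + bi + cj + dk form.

In blades: q = \frac{3}{2} + 3 e_{1} + 5 e_{2} - \frac{7}{3} e_{12}, r = \frac{3}{2} + \frac{9}{4} e_{2} + \frac{1}{3} e_{12}.
Distribute q over r term by term (generator squares from the signature, products reordered to ascending indices): (\frac{3}{2})*r = \frac{9}{4} + \frac{27}{8} e_{2} + \frac{1}{2} e_{12}; (3 e_{1})*r = \frac{9}{2} e_{1} - e_{2} + \frac{27}{4} e_{12}; (5 e_{2})*r = -\frac{45}{4} + \frac{5}{3} e_{1} + \frac{15}{2} e_{2}; (-\frac{7}{3} e_{12})*r = \frac{7}{9} + \frac{21}{4} e_{1} - \frac{7}{2} e_{12}.
Sum: -\frac{74}{9} + \frac{137}{12} e_{1} + \frac{79}{8} e_{2} + \frac{15}{4} e_{12}; translating back through the correspondence:
Answer: -\frac{74}{9} + \frac{137}{12}i + \frac{79}{8}j + \frac{15}{4}k


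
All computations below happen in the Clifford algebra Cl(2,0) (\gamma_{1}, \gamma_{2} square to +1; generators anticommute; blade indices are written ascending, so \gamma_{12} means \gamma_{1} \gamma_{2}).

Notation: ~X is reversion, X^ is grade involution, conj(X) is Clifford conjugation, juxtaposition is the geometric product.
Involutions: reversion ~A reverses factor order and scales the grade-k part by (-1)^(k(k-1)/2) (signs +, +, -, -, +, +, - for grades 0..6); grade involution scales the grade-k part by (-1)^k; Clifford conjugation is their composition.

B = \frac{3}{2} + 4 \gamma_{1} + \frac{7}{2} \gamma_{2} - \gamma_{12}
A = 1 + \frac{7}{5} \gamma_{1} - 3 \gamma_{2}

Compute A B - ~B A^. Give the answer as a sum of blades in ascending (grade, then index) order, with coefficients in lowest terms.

first term: -\frac{17}{5} + \frac{31}{10} \gamma_{1} - \frac{12}{5} \gamma_{2} + \frac{159}{10} \gamma_{12}
second term: \frac{32}{5} + \frac{49}{10} \gamma_{1} + \frac{47}{5} \gamma_{2} + \frac{179}{10} \gamma_{12}
Answer: -\frac{49}{5} - \frac{9}{5} \gamma_{1} - \frac{59}{5} \gamma_{2} - 2 \gamma_{12}


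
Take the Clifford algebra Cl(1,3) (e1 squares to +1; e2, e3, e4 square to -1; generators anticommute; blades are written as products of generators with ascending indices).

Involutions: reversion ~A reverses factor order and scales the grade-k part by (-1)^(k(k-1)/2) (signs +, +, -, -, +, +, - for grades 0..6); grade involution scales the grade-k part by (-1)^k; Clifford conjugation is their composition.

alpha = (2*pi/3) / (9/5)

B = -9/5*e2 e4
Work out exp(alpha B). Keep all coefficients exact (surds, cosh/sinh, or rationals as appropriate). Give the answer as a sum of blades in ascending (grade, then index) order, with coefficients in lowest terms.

B^2 = (-9/5)^2*(e2 e4)^2 = 81/25*(-1) = -81/25 (a basis 2-blade squares to minus the product of its generators' squares).
B^2 = -81/25 — circular case — the even/odd split gives cos and sin: l = 9/5, alpha*l = 2*pi/3, so exp(alpha B) = cos(2*pi/3) + (sin(2*pi/3)/(9/5))*B = -1/2 + (5*sqrt(3)/18)*B.
Answer: -1/2 - sqrt(3)/2*e2 e4


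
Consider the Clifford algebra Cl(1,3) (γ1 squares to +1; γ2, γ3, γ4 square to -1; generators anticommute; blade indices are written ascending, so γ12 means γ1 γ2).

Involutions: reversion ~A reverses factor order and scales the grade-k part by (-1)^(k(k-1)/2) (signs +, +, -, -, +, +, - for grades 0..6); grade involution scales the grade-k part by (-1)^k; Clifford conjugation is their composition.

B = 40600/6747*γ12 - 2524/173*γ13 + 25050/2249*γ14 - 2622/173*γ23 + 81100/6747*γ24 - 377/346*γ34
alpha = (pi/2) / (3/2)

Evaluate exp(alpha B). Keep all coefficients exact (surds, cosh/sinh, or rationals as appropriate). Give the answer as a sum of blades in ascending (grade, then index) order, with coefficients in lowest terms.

B^2 term by term: the squares give (40600/6747)^2*(γ12)^2 + (-2524/173)^2*(γ13)^2 + (25050/2249)^2*(γ14)^2 + (-2622/173)^2*(γ23)^2 + (81100/6747)^2*(γ24)^2 + (-377/346)^2*(γ34)^2 = 1648360000/45522009*(+1) + 6370576/29929*(+1) + 627502500/5058001*(+1) + 6874884/29929*(-1) + 6577210000/45522009*(-1) + 142129/119716*(-1) = -9/4 (each basis 2-blade squares to minus the product of its generators' squares); cross terms between blades sharing an index anticommute and cancel; the commuting (index-disjoint) pairs give grade-4 terms 2*c*c'*(blade product), which cancel blade by blade — γ1234: -1177400/89787 + 409392800/1167231 - 131362200/389077 = 0 — confirming B is simple. So B^2 = -9/4.
B^2 = -9/4 — the negative square puts this in the circular regime; l = 3/2, alpha*l = pi/2, so exp(alpha B) = cos(pi/2) + (sin(pi/2)/(3/2))*B = 0 + (2/3)*B.
Answer: 81200/20241*γ12 - 5048/519*γ13 + 16700/2249*γ14 - 1748/173*γ23 + 162200/20241*γ24 - 377/519*γ34


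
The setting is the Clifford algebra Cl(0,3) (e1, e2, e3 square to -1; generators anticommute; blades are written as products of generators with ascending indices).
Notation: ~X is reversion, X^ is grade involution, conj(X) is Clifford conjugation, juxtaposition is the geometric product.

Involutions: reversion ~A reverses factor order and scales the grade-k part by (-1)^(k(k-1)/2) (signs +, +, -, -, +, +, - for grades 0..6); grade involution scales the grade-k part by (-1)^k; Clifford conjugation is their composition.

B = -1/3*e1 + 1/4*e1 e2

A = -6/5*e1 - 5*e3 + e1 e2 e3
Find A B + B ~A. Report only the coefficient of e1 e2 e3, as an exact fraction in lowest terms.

first term: -2/5 + 3/10*e2 - 1/4*e3 - 5/3*e1 e3 + 1/3*e2 e3 - 5/4*e1 e2 e3
second term: -2/5 - 3/10*e2 + 1/4*e3 + 5/3*e1 e3 - 1/3*e2 e3 - 5/4*e1 e2 e3
Answer: -5/2


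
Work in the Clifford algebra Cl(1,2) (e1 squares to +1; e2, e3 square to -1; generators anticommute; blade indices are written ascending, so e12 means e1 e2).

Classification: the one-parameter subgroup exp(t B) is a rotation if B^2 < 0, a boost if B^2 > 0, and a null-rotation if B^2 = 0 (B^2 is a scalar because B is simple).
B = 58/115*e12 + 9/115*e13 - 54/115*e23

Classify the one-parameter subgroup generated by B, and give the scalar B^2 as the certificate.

B^2 term by term: the squares give (58/115)^2*(e12)^2 + (9/115)^2*(e13)^2 + (-54/115)^2*(e23)^2 = 3364/13225*(+1) + 81/13225*(+1) + 2916/13225*(-1) = 1/25 (each basis 2-blade squares to minus the product of its generators' squares); cross terms between blades sharing an index anticommute and cancel. So B^2 = 1/25.
Answer: boost, certificate B^2 = 1/25. Why this suffices: the scalar 1/25 survives any versor conjugation, so its sign alone determines the class however B is presented.


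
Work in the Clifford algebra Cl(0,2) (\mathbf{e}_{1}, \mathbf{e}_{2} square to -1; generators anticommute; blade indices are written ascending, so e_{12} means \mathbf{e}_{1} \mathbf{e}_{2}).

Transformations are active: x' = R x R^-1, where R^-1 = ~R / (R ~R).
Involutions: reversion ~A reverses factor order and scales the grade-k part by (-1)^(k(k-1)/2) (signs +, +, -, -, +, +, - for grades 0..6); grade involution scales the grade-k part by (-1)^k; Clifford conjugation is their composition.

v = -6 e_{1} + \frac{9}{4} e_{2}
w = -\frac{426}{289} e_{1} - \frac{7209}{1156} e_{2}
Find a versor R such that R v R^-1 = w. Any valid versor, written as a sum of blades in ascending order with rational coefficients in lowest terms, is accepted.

R = v + w = -\frac{2160}{289} e_{1} - \frac{1152}{289} e_{2} works: the equal norms (-\frac{657}{16}) guarantee its sandwich swaps v into w.
Answer: -\frac{2160}{289} e_{1} - \frac{1152}{289} e_{2}


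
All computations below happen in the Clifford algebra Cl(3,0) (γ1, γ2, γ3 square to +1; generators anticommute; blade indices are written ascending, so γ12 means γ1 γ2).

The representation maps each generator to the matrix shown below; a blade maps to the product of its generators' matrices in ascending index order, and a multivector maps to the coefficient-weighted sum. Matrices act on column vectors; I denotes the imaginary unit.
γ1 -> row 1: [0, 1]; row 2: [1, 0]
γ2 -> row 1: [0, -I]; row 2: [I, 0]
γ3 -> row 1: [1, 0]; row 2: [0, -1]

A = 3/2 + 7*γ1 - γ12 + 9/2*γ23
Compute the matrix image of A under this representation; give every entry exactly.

Bivector images (products of the table entries): rho(γ12) = rho(γ1)rho(γ2) = row 1: [I, 0]; row 2: [0, -I]; rho(γ23) = rho(γ2)rho(γ3) = row 1: [0, I]; row 2: [I, 0].
M = (3/2)*1 + (7)*rho(γ1) + (-1)*rho(γ12) + (9/2)*rho(γ23), summed entrywise (1 is the identity matrix):
Answer: row 1: [3/2 - I, 7 + 9*I/2]; row 2: [7 + 9*I/2, 3/2 + I]


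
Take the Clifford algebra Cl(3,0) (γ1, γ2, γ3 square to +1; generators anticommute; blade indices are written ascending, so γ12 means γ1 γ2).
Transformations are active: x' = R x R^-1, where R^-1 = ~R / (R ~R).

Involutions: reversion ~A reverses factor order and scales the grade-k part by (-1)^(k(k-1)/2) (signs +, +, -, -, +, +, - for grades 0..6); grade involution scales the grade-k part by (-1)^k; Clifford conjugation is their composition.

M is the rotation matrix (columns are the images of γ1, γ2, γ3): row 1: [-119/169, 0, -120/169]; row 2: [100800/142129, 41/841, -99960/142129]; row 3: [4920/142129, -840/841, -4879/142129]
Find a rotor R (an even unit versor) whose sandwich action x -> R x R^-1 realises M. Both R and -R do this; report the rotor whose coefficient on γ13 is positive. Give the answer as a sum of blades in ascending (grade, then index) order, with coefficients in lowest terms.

Method: write R = a + b12*γ12 + b13*γ13 + b23*γ23 with a^2 + b12^2 + b13^2 + b23^2 = 1 (so R^-1 = ~R). Expanding the columns R e_j ~R gives tr M = 4a^2 - 1 and, from the antisymmetric part, M21 - M12 = -4a*b12, M13 - M31 = 4a*b13, M32 - M23 = -4a*b23.
Here tr M = -98029/142129, so a^2 = (1 + tr M)/4 = 11025/142129 and a = ±105/377. Taking a = 105/377: M21 - M12 = 100800/142129, M13 - M31 = -105840/142129, M32 - M23 = -42000/142129, giving b12 = -240/377, b13 = -252/377, b23 = 100/377, i.e. R = 105/377 - 240/377*γ12 - 252/377*γ13 + 100/377*γ23.
Its γ13 coefficient is negative, so report the other preimage -R.
Answer: -105/377 + 240/377*γ12 + 252/377*γ13 - 100/377*γ23. Note: both R and -R realise this M (trace -98029/142129); the covering map identifies them, and the γ13-coefficient sign is the tie-breaker.


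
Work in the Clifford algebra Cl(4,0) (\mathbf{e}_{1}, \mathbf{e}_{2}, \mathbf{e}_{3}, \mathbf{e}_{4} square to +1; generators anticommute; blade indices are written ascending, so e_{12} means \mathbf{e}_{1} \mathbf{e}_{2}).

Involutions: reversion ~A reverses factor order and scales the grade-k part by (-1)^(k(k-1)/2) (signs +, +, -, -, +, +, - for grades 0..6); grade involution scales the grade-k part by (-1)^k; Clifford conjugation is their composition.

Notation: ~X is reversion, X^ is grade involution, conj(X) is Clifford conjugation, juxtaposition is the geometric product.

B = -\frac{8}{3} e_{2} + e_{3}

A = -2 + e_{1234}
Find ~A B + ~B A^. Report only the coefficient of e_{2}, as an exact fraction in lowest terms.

first term: \frac{16}{3} e_{2} - 2 e_{3} - e_{124} - \frac{8}{3} e_{134}
second term: \frac{16}{3} e_{2} - 2 e_{3} + e_{124} + \frac{8}{3} e_{134}
Answer: \frac{32}{3}


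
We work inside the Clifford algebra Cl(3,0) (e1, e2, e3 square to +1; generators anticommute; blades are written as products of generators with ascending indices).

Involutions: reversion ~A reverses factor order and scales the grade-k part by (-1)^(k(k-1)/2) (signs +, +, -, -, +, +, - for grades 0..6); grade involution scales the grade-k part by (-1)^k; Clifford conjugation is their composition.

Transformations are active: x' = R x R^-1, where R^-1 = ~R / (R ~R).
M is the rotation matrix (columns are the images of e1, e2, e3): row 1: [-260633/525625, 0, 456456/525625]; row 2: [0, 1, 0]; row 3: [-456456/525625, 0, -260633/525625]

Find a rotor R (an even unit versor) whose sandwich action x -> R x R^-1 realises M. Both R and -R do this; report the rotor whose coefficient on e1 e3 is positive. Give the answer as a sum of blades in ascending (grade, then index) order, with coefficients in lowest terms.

Method: write R = a + b12*e1 e2 + b13*e1 e3 + b23*e2 e3 with a^2 + b12^2 + b13^2 + b23^2 = 1 (so R^-1 = ~R). Expanding the columns R e_j ~R gives tr M = 4a^2 - 1 and, from the antisymmetric part, M21 - M12 = -4a*b12, M13 - M31 = 4a*b13, M32 - M23 = -4a*b23.
Here tr M = 4359/525625, so a^2 = (1 + tr M)/4 = 132496/525625 and a = ±364/725. Taking a = 364/725: M21 - M12 = 0, M13 - M31 = 912912/525625, M32 - M23 = 0, giving b12 = 0, b13 = 627/725, b23 = 0, i.e. R = 364/725 + 627/725*e1 e3.
Its e1 e3 coefficient is already positive.
Answer: 364/725 + 627/725*e1 e3. Why the constraint matters: R and -R act identically through the sandwich — M has trace 4359/525625 either way — so only the sign condition on e1 e3 picks one of the two preimages.


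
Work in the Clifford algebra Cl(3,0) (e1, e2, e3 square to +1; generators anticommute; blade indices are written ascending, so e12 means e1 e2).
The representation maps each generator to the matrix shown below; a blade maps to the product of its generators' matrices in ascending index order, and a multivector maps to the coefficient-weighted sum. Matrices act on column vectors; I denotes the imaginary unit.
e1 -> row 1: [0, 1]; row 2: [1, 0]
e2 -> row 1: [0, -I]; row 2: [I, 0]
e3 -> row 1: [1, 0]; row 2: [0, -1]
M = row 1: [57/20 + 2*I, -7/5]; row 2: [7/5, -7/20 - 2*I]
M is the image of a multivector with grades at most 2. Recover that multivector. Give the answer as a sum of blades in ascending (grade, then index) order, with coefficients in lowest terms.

Method: 1, rho(e1), rho(e2), rho(e3) form a trace-orthogonal basis of the 2x2 complex matrices (tr(X Y) = 2 if X = Y, else 0), so M = m0*1 + m1*rho(e1) + m2*rho(e2) + m3*rho(e3) with m0 = tr(M)/2 = 5/4, m1 = tr(M rho(e1))/2 = 0, m2 = tr(M rho(e2))/2 = -7*I/5, m3 = tr(M rho(e3))/2 = 8/5 + 2*I.
Multiplying table entries, the bivector images are rho(e12) = I*rho(e3), rho(e13) = -I*rho(e2), rho(e23) = I*rho(e1); with real blade coefficients the real parts of m0..m3 are the coefficients of 1, e1, e2, e3 and the imaginary parts give the bivectors (e23: Im m1, e13: -Im m2, e12: Im m3).
Answer: 5/4 + 8/5*e3 + 2*e12 + 7/5*e13


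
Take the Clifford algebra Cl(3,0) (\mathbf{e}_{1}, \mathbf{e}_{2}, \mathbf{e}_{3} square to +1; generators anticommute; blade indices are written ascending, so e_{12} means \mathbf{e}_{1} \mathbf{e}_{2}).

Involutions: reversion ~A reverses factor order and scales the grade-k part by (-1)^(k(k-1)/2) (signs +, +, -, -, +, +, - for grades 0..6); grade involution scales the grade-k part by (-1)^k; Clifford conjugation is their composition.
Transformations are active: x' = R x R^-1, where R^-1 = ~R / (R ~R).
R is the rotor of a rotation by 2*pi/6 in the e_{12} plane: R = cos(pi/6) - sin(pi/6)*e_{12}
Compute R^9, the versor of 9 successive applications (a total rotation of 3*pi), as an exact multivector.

Because a rotor carries half the rotation angle, composing 9 copies of this e_{12}-plane rotor multiplies the phase: 9*(pi/6) = \frac{3 \pi}{2}, hence R^9 = cos(\frac{3 \pi}{2}) - sin(\frac{3 \pi}{2})*e_{12}.
cos(\frac{3 \pi}{2}) = 0 and sin(\frac{3 \pi}{2}) = -1, so R^9 = e_{12}. The net rotation is 1*pi (after discarding 1 full turn, each of which contributes a factor -1 to the rotor); the rotor keeps the half-angle phase exactly.
Answer: e_{12}


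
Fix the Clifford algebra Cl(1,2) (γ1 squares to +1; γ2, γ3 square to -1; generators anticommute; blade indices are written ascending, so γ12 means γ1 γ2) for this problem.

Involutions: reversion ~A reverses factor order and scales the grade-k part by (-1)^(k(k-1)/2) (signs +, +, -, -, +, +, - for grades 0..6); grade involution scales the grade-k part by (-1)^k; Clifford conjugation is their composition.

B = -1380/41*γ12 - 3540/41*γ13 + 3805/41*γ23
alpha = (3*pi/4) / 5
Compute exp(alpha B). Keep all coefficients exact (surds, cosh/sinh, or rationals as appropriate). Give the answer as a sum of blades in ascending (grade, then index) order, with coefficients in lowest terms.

B^2 term by term: the squares give (-1380/41)^2*(γ12)^2 + (-3540/41)^2*(γ13)^2 + (3805/41)^2*(γ23)^2 = 1904400/1681*(+1) + 12531600/1681*(+1) + 14478025/1681*(-1) = -25 (each basis 2-blade squares to minus the product of its generators' squares); cross terms between blades sharing an index anticommute and cancel. So B^2 = -25.
B^2 = -25 — the series telescopes trigonometrically here: l = 5, alpha*l = 3*pi/4, so exp(alpha B) = cos(3*pi/4) + (sin(3*pi/4)/5)*B = -sqrt(2)/2 + (sqrt(2)/10)*B.
Answer: -sqrt(2)/2 - 138*sqrt(2)/41*γ12 - 354*sqrt(2)/41*γ13 + 761*sqrt(2)/82*γ23


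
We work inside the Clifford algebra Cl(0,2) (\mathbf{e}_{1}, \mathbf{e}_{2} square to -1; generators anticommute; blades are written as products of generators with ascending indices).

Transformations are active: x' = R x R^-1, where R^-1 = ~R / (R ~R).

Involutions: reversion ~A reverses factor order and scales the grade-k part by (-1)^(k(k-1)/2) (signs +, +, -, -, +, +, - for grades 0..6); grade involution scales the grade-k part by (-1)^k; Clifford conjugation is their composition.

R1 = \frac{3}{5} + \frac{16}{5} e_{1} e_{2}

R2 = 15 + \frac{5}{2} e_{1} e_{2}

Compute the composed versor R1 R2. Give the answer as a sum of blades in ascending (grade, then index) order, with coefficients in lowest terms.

Distribute over the terms of R1 (each basis-blade product reordered to ascending indices, repeated generators contracted through their squares):
(\frac{3}{5}) R2 = 9 + \frac{3}{2} e_{1} e_{2}
(\frac{16}{5} e_{1} e_{2}) R2 = -8 + 48 e_{1} e_{2}
Summing the partial products and collecting blades:
Answer: 1 + \frac{99}{2} e_{1} e_{2}


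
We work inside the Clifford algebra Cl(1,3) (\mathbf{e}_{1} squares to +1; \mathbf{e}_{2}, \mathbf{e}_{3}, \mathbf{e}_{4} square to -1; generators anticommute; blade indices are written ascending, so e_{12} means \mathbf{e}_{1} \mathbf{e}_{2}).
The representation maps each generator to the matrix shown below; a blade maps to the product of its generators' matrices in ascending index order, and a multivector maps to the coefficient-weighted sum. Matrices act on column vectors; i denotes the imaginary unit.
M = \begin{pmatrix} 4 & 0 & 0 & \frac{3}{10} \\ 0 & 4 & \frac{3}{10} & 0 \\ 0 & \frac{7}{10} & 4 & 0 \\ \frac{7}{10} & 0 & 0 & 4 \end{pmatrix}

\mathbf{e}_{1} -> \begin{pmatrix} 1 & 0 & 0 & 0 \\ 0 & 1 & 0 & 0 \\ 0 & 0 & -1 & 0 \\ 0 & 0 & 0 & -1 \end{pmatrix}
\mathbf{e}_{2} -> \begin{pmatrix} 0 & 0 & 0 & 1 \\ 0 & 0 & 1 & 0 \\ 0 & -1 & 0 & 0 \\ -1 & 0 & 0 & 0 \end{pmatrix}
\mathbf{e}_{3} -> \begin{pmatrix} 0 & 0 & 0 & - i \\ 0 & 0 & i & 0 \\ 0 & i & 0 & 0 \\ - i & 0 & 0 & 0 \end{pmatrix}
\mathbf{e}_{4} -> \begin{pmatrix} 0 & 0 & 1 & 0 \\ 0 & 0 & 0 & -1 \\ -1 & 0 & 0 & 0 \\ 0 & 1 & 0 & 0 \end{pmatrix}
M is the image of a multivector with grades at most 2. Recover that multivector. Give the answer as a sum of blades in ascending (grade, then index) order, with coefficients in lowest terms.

Method: the blade images are trace-orthogonal — tr(rho(e_A) rho(e_B)^-1) = 4 if A = B and 0 otherwise — and rho(e_A)^-1 = (e_A)^2 * rho(e_A) with (e_A)^2 = +1 or -1, so the coefficient of e_A in the preimage is (e_A)^2 * tr(M rho(e_A))/4.
Nonzero projections over blades of grade <= 2: 1: (1)^2 = +1, tr(M 1) = 16, coefficient 4; e_{2}: (e_{2})^2 = -1, tr(M rho(e_{2})) = \frac{4}{5}, coefficient -\frac{1}{5}; e_{12}: (e_{12})^2 = +1, tr(M rho(e_{12})) = 2, coefficient \frac{1}{2}. Every other blade of grade <= 2 projects to 0.
Answer: 4 - \frac{1}{5} e_{2} + \frac{1}{2} e_{12}


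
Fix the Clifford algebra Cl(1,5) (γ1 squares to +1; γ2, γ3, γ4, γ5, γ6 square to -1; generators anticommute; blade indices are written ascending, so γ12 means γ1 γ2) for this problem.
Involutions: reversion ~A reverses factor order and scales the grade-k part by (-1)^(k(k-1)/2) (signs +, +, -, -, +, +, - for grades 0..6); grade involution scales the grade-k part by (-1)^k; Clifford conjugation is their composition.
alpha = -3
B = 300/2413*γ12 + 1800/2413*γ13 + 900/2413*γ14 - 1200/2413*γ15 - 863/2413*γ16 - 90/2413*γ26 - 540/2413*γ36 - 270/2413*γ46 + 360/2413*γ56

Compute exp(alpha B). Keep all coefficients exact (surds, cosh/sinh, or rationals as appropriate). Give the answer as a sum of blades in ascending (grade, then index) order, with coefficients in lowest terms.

B^2 term by term: the squares give (300/2413)^2*(γ12)^2 + (1800/2413)^2*(γ13)^2 + (900/2413)^2*(γ14)^2 + (-1200/2413)^2*(γ15)^2 + (-863/2413)^2*(γ16)^2 + (-90/2413)^2*(γ26)^2 + (-540/2413)^2*(γ36)^2 + (-270/2413)^2*(γ46)^2 + (360/2413)^2*(γ56)^2 = 90000/5822569*(+1) + 3240000/5822569*(+1) + 810000/5822569*(+1) + 1440000/5822569*(+1) + 744769/5822569*(+1) + 8100/5822569*(-1) + 291600/5822569*(-1) + 72900/5822569*(-1) + 129600/5822569*(-1) = 1 (each basis 2-blade squares to minus the product of its generators' squares); cross terms between blades sharing an index anticommute and cancel; the commuting (index-disjoint) pairs give grade-4 terms 2*c*c'*(blade product), which cancel blade by blade — γ1236: -324000/5822569 + 324000/5822569 = 0; γ1246: -162000/5822569 + 162000/5822569 = 0; γ1256: 216000/5822569 - 216000/5822569 = 0; γ1346: -972000/5822569 + 972000/5822569 = 0; γ1356: 1296000/5822569 - 1296000/5822569 = 0; γ1456: 648000/5822569 - 648000/5822569 = 0 — confirming B is simple. So B^2 = 1.
B^2 = 1 — the positive square puts this in the hyperbolic regime; l = 1, alpha*l = -3, so exp(alpha B) = cosh(-3) + (sinh(-3)/1)*B = cosh(3) + (-sinh(3))*B.
Answer: cosh(3) - 300*sinh(3)/2413*γ12 - 1800*sinh(3)/2413*γ13 - 900*sinh(3)/2413*γ14 + 1200*sinh(3)/2413*γ15 + 863*sinh(3)/2413*γ16 + 90*sinh(3)/2413*γ26 + 540*sinh(3)/2413*γ36 + 270*sinh(3)/2413*γ46 - 360*sinh(3)/2413*γ56


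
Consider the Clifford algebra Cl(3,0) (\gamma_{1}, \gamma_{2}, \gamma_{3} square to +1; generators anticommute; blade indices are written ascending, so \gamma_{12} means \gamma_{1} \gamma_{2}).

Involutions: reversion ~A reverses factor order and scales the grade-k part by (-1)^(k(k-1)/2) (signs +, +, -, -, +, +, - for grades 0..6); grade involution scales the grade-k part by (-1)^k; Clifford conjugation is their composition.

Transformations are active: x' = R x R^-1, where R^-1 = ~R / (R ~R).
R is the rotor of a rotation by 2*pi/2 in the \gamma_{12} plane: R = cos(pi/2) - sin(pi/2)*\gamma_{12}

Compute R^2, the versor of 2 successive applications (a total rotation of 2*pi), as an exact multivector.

Because a rotor carries half the rotation angle, composing 2 copies of this \gamma_{12}-plane rotor multiplies the phase: 2*(pi/2) = \pi, hence R^2 = cos(\pi) - sin(\pi)*\gamma_{12}.
cos(\pi) = -1 and sin(\pi) = 0, so R^2 = -1. The total rotation 2*pi is 1 full turn, so every vector returns to itself, yet the rotor is -1, on the OTHER sheet of the double cover (an odd number of 2*pi turns).
Answer: -1


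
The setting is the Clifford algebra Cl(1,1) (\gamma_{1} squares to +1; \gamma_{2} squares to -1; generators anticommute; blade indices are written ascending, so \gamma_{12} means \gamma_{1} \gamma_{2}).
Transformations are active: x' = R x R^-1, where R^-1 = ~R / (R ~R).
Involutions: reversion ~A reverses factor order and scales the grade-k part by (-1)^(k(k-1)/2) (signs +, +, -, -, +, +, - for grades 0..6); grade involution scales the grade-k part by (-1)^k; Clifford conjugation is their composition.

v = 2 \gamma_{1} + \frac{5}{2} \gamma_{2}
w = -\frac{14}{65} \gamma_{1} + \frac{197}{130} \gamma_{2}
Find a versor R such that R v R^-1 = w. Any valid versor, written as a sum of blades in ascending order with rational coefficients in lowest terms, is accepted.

Construction: equal norms (both -\frac{9}{4}) license R = v + w = \frac{116}{65} \gamma_{1} + \frac{261}{65} \gamma_{2} — nothing changes along that direction, while (v - w)/2 changes sign, so v maps onto w.
Answer: \frac{116}{65} \gamma_{1} + \frac{261}{65} \gamma_{2}


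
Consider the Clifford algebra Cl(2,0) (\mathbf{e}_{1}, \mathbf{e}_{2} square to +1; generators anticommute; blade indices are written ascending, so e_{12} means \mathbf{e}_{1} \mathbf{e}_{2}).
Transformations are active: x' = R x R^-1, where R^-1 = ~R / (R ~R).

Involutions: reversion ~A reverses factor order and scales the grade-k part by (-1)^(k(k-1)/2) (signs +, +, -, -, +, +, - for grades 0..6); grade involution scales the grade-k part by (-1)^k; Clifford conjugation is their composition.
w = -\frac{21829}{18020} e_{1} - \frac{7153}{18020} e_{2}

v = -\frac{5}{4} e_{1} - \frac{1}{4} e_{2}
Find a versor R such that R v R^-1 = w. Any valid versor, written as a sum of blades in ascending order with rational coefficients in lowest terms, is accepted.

Construction: equal norms (both \frac{13}{8}) license R = v + w = -\frac{22177}{9010} e_{1} - \frac{5829}{9010} e_{2} — nothing changes along that direction, while (v - w)/2 changes sign, so v maps onto w.
Answer: -\frac{22177}{9010} e_{1} - \frac{5829}{9010} e_{2}


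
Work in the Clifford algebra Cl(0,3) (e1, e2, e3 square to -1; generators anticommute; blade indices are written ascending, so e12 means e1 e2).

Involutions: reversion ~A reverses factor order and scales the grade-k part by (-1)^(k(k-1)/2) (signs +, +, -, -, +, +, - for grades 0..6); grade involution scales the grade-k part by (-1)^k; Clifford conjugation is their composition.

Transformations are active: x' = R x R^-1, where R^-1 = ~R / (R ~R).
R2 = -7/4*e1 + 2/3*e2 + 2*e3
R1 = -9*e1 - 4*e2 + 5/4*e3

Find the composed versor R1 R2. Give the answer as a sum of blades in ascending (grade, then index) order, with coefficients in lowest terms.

Distribute over the terms of R1 (each basis-blade product reordered to ascending indices, repeated generators contracted through their squares):
(-9*e1) R2 = -63/4 - 6*e12 - 18*e13
(-4*e2) R2 = 8/3 - 7*e12 - 8*e23
(5/4*e3) R2 = -5/2 + 35/16*e13 - 5/6*e23
Summing the partial products and collecting blades:
Answer: -187/12 - 13*e12 - 253/16*e13 - 53/6*e23
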